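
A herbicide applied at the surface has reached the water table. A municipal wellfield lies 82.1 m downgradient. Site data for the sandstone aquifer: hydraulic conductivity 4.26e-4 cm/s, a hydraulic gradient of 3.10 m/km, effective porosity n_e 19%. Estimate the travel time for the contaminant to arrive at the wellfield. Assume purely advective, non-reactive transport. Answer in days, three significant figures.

13700 days

K = 4.26e-4 cm/s × 864 = 0.3681 m/d
Darcy flux q = K·i = 0.3681 × 0.0031 = 0.001141 m/d
Average linear velocity = 0.001141 / 0.19 = 0.006005 m/d
t = L / v = 82.1 / 0.006005 = 13670 d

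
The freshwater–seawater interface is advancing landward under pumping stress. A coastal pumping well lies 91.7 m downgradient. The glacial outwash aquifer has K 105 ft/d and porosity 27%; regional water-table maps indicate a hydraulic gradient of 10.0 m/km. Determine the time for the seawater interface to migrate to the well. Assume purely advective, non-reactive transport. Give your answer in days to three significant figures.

K = 105 ft/d × 0.3048 = 32.00 m/d
Specific discharge q = 32.00 × 0.010 = 0.3200 m/d
Seepage velocity v = q / n = 0.3200 / 0.27 = 1.185 m/d
t = L / v = 91.7 / 1.185 = 77.36 d

77.4 days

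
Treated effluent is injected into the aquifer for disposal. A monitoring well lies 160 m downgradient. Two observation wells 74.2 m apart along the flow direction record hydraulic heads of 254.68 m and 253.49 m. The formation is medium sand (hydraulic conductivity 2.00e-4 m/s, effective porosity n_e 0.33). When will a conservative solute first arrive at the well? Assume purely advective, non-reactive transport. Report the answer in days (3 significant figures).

Hydraulic gradient i = (254.68 − 253.49) / 74.2 = 1.19 / 74.2 = 0.01604
K = 2.00e-4 m/s × 86400 s/d = 17.28 m/d
q = Ki = 17.28 × 0.01604 = 0.2771 m/d
v_s = q/n_e = 0.2771/0.33 = 0.8398 m/d
t = L / v = 160 / 0.8398 = 190.5 d

191 days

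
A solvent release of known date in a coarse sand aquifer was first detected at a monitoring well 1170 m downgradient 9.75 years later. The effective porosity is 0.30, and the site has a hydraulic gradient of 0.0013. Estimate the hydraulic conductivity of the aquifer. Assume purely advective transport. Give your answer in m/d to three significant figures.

t = 9.75 years = 3559 d
v = L / t = 1170 / 3559 = 0.3288 m/d
K = v · n / i = 0.3288 × 0.30 / 0.0013 = 75.9 m/d

75.9 m/d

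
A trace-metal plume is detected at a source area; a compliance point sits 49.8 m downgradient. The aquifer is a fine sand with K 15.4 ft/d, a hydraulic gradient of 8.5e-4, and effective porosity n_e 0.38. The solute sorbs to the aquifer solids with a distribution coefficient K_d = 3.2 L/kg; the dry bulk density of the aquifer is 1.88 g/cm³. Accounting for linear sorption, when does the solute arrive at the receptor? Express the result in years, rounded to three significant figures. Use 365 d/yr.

K = 15.4 ft/d × 0.3048 = 4.694 m/d
q = Ki = 4.694 × 8.5e-4 = 0.003990 m/d
v = Ki/n = 4.694·8.5e-4/0.38 = 0.01050 m/d
Retardation R = 1 + ρ_b·K_d/n = 1 + 1.88×3.2/0.38 = 16.83
Contaminant velocity v_c = v/R = 0.01050/16.83 = 6.238e-4 m/d
t = L/v_c = 49.8/6.238e-4 = 79830 d
   = 79830/365 = 219 yr

219 years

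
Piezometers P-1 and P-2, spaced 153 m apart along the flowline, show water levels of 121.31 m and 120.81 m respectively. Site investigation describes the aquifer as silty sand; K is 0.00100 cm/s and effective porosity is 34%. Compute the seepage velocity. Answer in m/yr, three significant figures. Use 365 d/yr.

3.03 m/yr

Hydraulic gradient i = (121.31 − 120.81) / 153 = 0.50 / 153 = 0.003268
K = 0.00100 cm/s × 864 = 0.8640 m/d
Specific discharge q = 0.8640 × 0.003268 = 0.002824 m/d
Average linear velocity = 0.002824 / 0.34 = 0.008304 m/d
   = 0.008304 × 365 = 3.03 m/yr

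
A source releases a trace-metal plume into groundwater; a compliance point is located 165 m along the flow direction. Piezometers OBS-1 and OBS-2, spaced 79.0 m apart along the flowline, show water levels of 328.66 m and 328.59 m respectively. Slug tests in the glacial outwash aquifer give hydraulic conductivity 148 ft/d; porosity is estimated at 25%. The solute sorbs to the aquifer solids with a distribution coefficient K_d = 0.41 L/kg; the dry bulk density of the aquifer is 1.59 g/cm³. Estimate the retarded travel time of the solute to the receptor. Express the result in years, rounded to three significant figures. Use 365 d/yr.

10.2 years

Hydraulic gradient i = (328.66 − 328.59) / 79.0 = 0.07 / 79.0 = 8.861e-4
K = 148 ft/d × 0.3048 = 45.11 m/d
q = Ki = 45.11 × 8.861e-4 = 0.03997 m/d
v = Ki/n = 45.11·8.861e-4/0.25 = 0.1599 m/d
Retardation R = 1 + ρ_b·K_d/n = 1 + 1.59×0.41/0.25 = 3.608
Contaminant velocity v_c = v/R = 0.1599/3.608 = 0.04432 m/d
t = L/v_c = 165/0.04432 = 3723 d
   = 3723/365 = 10.2 yr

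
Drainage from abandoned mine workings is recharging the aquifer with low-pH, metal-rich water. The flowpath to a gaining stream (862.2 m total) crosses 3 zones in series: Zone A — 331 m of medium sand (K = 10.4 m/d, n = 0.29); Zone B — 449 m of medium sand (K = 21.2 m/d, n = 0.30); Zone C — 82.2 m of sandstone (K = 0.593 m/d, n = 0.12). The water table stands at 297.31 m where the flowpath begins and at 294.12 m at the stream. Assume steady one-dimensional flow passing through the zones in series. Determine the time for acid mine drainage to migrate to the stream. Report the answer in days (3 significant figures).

Total head drop ΔH = 297.31 − 294.12 = 3.19 m
Continuity: the same q passes through each zone, so ΔH = q·Σ(L_j/K_j) — the zones act as resistances in series.
Σ(L/K) = 331/10.4 + 449/21.2 + 82.2/0.593 = 31.83 + 21.18 + 138.6 = 191.6 d
q = ΔH / Σ(L/K) = 3.19 / 191.6 = 0.01665 m/d (same in every zone)
Zone A: v = q/n = 0.01665/0.29 = 0.05740 m/d → t_A = 331/0.05740 = 5766 d
Zone B: v = q/n = 0.01665/0.30 = 0.05549 m/d → t_B = 449/0.05549 = 8091 d
Zone C: v = q/n = 0.01665/0.12 = 0.1387 m/d → t_C = 82.2/0.1387 = 592.5 d
Total t = 5766 + 8091 + 592.5 = 14450 d

14500 days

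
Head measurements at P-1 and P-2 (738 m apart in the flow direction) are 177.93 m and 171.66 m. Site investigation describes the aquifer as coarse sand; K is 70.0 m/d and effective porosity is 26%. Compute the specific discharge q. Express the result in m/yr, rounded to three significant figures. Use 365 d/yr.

Hydraulic gradient i = (177.93 − 171.66) / 738 = 6.27 / 738 = 0.008496
Darcy flux q = K·i = 70.0 × 0.008496 = 0.5947 m/d
   = 0.5947 × 365 = 217 m/yr

217 m/yr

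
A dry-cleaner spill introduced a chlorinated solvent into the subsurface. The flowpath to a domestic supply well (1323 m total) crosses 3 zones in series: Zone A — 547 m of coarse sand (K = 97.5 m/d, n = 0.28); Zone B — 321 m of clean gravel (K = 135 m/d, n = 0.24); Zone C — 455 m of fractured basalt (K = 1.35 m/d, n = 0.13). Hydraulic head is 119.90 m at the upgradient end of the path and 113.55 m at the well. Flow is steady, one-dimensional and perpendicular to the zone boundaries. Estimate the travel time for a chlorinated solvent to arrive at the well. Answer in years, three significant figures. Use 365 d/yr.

43.1 years

Total head drop ΔH = 119.90 − 113.55 = 6.35 m
Continuity: the same q passes through each zone, so ΔH = q·Σ(L_j/K_j) — the zones act as resistances in series.
Σ(L/K) = 547/97.5 + 321/135 + 455/1.35 = 5.610 + 2.378 + 337.0 = 345.0 d
q = ΔH / Σ(L/K) = 6.35 / 345.0 = 0.01840 m/d (same in every zone)
Zone A: v = q/n = 0.01840/0.28 = 0.06573 m/d → t_A = 547/0.06573 = 8322 d
Zone B: v = q/n = 0.01840/0.24 = 0.07669 m/d → t_B = 321/0.07669 = 4186 d
Zone C: v = q/n = 0.01840/0.13 = 0.1416 m/d → t_C = 455/0.1416 = 3214 d
Total t = 8322 + 4186 + 3214 = 15720 d
   = 15720 / 365 = 43.1 yr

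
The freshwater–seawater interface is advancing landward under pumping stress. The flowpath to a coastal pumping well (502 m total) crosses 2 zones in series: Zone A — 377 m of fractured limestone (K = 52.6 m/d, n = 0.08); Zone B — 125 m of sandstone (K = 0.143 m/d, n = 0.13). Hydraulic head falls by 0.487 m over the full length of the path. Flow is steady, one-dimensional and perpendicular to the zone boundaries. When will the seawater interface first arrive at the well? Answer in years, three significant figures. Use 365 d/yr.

230 years

Continuity: the same q passes through each zone, so ΔH = q·Σ(L_j/K_j) — the zones act as resistances in series.
Σ(L/K) = 377/52.6 + 125/0.143 = 7.167 + 874.1 = 881.3 d
q = ΔH / Σ(L/K) = 0.487 / 881.3 = 5.526e-4 m/d (same in every zone)
Zone A: v = q/n = 5.526e-4/0.08 = 0.006907 m/d → t_A = 377/0.006907 = 54580 d
Zone B: v = q/n = 5.526e-4/0.13 = 0.004251 m/d → t_B = 125/0.004251 = 29410 d
Total t = 54580 + 29410 = 83990 d
   = 83990 / 365 = 230 yr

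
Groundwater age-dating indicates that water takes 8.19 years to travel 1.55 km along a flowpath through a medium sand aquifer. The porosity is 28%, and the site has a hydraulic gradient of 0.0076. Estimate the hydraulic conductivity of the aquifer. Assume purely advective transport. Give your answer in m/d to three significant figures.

t = 8.19 years = 2989 d
L = 1.55 km = 1550 m
v = L / t = 1550 / 2989 = 0.5185 m/d
K = v · n / i = 0.5185 × 0.28 / 0.0076 = 19.1 m/d

19.1 m/d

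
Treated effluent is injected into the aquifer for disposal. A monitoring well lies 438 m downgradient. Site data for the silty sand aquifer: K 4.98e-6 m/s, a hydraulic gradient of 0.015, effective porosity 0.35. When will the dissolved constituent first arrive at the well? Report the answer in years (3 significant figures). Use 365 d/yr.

K = 4.98e-6 m/s × 86400 s/d = 0.4303 m/d
Darcy flux q = K·i = 0.4303 × 0.015 = 0.006454 m/d
Average linear velocity = 0.006454 / 0.35 = 0.01844 m/d
t = L / v = 438 / 0.01844 = 23750 d
   = 23750 / 365 = 65.1 yr

65.1 years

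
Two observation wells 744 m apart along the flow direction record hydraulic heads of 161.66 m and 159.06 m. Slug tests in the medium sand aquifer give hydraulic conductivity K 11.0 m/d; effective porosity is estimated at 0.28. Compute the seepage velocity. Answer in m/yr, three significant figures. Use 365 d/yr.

Hydraulic gradient i = (161.66 − 159.06) / 744 = 2.60 / 744 = 0.003495
Darcy flux q = K·i = 11.0 × 0.003495 = 0.03844 m/d
Average linear velocity = 0.03844 / 0.28 = 0.1373 m/d
   = 0.1373 × 365 = 50.1 m/yr

50.1 m/yr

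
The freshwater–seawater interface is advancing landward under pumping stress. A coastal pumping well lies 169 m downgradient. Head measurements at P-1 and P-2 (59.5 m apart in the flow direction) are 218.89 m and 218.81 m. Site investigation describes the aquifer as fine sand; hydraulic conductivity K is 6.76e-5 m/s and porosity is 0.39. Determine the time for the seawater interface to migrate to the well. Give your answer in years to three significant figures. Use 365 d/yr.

Hydraulic gradient i = (218.89 − 218.81) / 59.5 = 0.08 / 59.5 = 0.001345
K = 6.76e-5 m/s × 86400 s/d = 5.841 m/d
Specific discharge q = 5.841 × 0.001345 = 0.007853 m/d
Average linear velocity = 0.007853 / 0.39 = 0.02014 m/d
t = L / v = 169 / 0.02014 = 8393 d
   = 8393 / 365 = 23.0 yr

23.0 years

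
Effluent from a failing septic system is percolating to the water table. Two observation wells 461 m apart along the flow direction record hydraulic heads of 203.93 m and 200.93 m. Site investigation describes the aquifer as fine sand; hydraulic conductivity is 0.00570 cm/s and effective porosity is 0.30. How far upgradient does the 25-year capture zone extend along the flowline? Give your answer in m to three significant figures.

975 m

Hydraulic gradient i = (203.93 − 200.93) / 461 = 3.00 / 461 = 0.006508
K = 0.00570 cm/s × 864 = 4.925 m/d
Darcy flux q = K·i = 4.925 × 0.006508 = 0.03205 m/d
Seepage velocity v = q / n = 0.03205 / 0.30 = 0.1068 m/d
T = 25 yr × 365 = 9125 d
L = v × T = 0.1068 × 9125 = 974.8 m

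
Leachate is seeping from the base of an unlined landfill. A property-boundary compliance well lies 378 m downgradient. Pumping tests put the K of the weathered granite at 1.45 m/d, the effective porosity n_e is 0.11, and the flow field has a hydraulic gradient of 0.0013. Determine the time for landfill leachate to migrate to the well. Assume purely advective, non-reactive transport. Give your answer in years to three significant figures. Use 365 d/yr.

60.4 years

Specific discharge q = 1.45 × 0.0013 = 0.001885 m/d
v_s = q/n_e = 0.001885/0.11 = 0.01714 m/d
t = L / v = 378 / 0.01714 = 22060 d
   = 22060 / 365 = 60.4 yr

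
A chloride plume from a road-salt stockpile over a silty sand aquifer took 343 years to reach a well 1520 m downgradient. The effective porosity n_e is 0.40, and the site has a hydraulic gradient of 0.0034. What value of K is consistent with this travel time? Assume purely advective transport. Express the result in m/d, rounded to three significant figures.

1.43 m/d

t = 343 years = 125200 d
v = L / t = 1520 / 125200 = 0.01214 m/d
K = v · n / i = 0.01214 × 0.40 / 0.0034 = 1.43 m/d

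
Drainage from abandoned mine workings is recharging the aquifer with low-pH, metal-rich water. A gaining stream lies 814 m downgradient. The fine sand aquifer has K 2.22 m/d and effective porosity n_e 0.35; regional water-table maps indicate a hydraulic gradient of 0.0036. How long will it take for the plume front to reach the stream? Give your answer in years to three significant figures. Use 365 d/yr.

Darcy flux q = K·i = 2.22 × 0.0036 = 0.007992 m/d
Average linear velocity = 0.007992 / 0.35 = 0.02283 m/d
t = L / v = 814 / 0.02283 = 35650 d
   = 35650 / 365 = 97.7 yr

97.7 years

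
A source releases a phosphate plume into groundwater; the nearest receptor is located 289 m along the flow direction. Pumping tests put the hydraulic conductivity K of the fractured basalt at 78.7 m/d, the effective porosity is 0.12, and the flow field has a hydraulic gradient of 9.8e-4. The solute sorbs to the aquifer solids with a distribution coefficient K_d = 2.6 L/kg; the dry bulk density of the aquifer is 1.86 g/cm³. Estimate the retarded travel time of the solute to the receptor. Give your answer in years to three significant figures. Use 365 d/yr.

Darcy flux q = K·i = 78.7 × 9.8e-4 = 0.07713 m/d
v = Ki/n = 78.7·9.8e-4/0.12 = 0.6427 m/d
Retardation R = 1 + ρ_b·K_d/n = 1 + 1.86×2.6/0.12 = 41.30
Contaminant velocity v_c = v/R = 0.6427/41.30 = 0.01556 m/d
t = L/v_c = 289/0.01556 = 18570 d
   = 18570/365 = 50.9 yr

50.9 years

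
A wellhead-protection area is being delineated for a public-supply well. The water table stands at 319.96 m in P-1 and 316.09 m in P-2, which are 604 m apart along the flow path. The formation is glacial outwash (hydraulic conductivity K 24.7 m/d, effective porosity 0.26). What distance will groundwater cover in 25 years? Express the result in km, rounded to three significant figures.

Hydraulic gradient i = (319.96 − 316.09) / 604 = 3.87 / 604 = 0.006407
Specific discharge q = 24.7 × 0.006407 = 0.1583 m/d
Seepage velocity v = q / n = 0.1583 / 0.26 = 0.6087 m/d
T = 25 yr × 365 = 9125 d
L = v × T = 0.6087 × 9125 = 5554 m
   = 5.55 km

5.55 km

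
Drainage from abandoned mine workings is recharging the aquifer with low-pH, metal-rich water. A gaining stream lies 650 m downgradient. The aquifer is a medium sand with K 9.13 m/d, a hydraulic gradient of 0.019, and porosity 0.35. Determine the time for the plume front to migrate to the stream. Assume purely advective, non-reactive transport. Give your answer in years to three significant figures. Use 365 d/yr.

3.59 years

Specific discharge q = 9.13 × 0.019 = 0.1735 m/d
Seepage velocity v = q / n = 0.1735 / 0.35 = 0.4956 m/d
t = L / v = 650 / 0.4956 = 1311 d
   = 1311 / 365 = 3.59 yr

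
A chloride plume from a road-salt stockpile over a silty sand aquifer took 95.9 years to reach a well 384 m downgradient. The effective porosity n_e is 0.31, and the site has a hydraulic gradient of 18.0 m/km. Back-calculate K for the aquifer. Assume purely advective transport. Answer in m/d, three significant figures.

0.189 m/d

t = 95.9 years = 35000 d
v = L / t = 384 / 35000 = 0.01097 m/d
K = v · n / i = 0.01097 × 0.31 / 0.018 = 0.189 m/d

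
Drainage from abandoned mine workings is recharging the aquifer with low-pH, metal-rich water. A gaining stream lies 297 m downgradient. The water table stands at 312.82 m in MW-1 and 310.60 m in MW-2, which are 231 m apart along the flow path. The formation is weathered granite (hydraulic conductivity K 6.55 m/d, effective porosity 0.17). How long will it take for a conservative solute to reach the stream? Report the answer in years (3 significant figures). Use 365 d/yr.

2.20 years

Hydraulic gradient i = (312.82 − 310.60) / 231 = 2.22 / 231 = 0.009610
Specific discharge q = 6.55 × 0.009610 = 0.06295 m/d
Seepage velocity v = q / n = 0.06295 / 0.17 = 0.3703 m/d
t = L / v = 297 / 0.3703 = 802.1 d
   = 802.1 / 365 = 2.20 yr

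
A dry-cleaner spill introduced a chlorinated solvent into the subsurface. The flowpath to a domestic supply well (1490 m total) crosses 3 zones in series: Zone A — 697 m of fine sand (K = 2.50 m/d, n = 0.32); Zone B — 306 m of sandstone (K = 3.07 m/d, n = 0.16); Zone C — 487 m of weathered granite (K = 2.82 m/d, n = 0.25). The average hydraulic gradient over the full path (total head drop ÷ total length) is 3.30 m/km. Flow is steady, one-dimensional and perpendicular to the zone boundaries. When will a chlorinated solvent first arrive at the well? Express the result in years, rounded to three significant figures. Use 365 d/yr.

Steady 1-D flow in series ⇒ the Darcy flux q is identical in every zone and the zone head losses add (resistances L/K in series).
Σ(L/K) = 697/2.50 + 306/3.07 + 487/2.82 = 278.8 + 99.67 + 172.7 = 551.2 d
K_eq = L_total / Σ(L/K) = 1490 / 551.2 = 2.703 m/d
q = K_eq · i = 2.703 × 0.0033 = 0.008921 m/d (same in every zone)
Zone A: v = q/n = 0.008921/0.32 = 0.02788 m/d → t_A = 697/0.02788 = 25000 d
Zone B: v = q/n = 0.008921/0.16 = 0.05576 m/d → t_B = 306/0.05576 = 5488 d
Zone C: v = q/n = 0.008921/0.25 = 0.03568 m/d → t_C = 487/0.03568 = 13650 d
Total t = 25000 + 5488 + 13650 = 44140 d
   = 44140 / 365 = 121 yr

121 years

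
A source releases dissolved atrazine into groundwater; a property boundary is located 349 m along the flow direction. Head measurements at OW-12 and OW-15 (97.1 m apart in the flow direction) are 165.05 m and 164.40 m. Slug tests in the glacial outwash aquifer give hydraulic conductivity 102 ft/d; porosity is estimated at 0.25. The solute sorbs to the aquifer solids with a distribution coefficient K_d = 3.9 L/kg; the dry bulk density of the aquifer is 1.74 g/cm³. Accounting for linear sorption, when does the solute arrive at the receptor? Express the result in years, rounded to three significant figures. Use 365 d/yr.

Hydraulic gradient i = (165.05 − 164.40) / 97.1 = 0.65 / 97.1 = 0.006694
K = 102 ft/d × 0.3048 = 31.09 m/d
q = Ki = 31.09 × 0.006694 = 0.2081 m/d
Seepage velocity v = q / n = 0.2081 / 0.25 = 0.8325 m/d
Retardation R = 1 + ρ_b·K_d/n = 1 + 1.74×3.9/0.25 = 28.14
Contaminant velocity v_c = v/R = 0.8325/28.14 = 0.02958 m/d
t = L/v_c = 349/0.02958 = 11800 d
   = 11800/365 = 32.3 yr

32.3 years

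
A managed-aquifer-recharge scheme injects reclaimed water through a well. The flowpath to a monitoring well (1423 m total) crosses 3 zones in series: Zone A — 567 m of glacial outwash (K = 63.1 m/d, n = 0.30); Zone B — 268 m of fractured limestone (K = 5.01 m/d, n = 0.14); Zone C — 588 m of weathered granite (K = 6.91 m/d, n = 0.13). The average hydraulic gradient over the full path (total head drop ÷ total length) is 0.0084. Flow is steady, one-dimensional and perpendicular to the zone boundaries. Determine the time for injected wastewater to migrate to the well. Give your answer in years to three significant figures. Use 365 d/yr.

For zones in series the flux q is common to all zones; the equivalent conductivity is the harmonic (thickness-weighted) mean, K_eq = L_total / Σ(L_j/K_j).
Σ(L/K) = 567/63.1 + 268/5.01 + 588/6.91 = 8.986 + 53.49 + 85.09 = 147.6 d
K_eq = L_total / Σ(L/K) = 1423 / 147.6 = 9.643 m/d
q = K_eq · i = 9.643 × 0.0084 = 0.08100 m/d (same in every zone)
Zone A: v = q/n = 0.08100/0.30 = 0.2700 m/d → t_A = 567/0.2700 = 2100 d
Zone B: v = q/n = 0.08100/0.14 = 0.5786 m/d → t_B = 268/0.5786 = 463.2 d
Zone C: v = q/n = 0.08100/0.13 = 0.6231 m/d → t_C = 588/0.6231 = 943.7 d
Total t = 2100 + 463.2 + 943.7 = 3507 d
   = 3507 / 365 = 9.61 yr

9.61 years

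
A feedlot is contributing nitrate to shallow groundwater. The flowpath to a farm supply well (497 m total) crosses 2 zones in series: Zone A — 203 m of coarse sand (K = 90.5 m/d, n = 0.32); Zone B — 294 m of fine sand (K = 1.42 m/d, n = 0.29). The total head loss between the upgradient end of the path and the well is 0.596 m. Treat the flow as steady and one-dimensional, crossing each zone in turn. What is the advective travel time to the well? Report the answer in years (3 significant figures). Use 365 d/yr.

145 years

Steady 1-D flow in series ⇒ the Darcy flux q is identical in every zone and the zone head losses add (resistances L/K in series).
Σ(L/K) = 203/90.5 + 294/1.42 = 2.243 + 207.0 = 209.3 d
q = ΔH / Σ(L/K) = 0.596 / 209.3 = 0.002848 m/d (same in every zone)
Zone A: v = q/n = 0.002848/0.32 = 0.008899 m/d → t_A = 203/0.008899 = 22810 d
Zone B: v = q/n = 0.002848/0.29 = 0.009820 m/d → t_B = 294/0.009820 = 29940 d
Total t = 22810 + 29940 = 52750 d
   = 52750 / 365 = 145 yr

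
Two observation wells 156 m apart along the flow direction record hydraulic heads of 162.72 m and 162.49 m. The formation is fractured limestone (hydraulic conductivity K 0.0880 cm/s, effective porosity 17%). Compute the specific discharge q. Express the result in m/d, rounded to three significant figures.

Hydraulic gradient i = (162.72 − 162.49) / 156 = 0.23 / 156 = 0.001474
K = 0.0880 cm/s × 864 = 76.03 m/d
Darcy flux q = K·i = 76.03 × 0.001474 = 0.1121 m/d

0.112 m/d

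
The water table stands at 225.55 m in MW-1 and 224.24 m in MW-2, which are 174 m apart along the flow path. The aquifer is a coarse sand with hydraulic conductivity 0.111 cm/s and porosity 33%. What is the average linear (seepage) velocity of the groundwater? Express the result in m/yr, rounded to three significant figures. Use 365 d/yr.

799 m/yr

Hydraulic gradient i = (225.55 − 224.24) / 174 = 1.31 / 174 = 0.007529
K = 0.111 cm/s × 864 = 95.90 m/d
Darcy flux q = K·i = 95.90 × 0.007529 = 0.7220 m/d
Average linear velocity = 0.7220 / 0.33 = 2.188 m/d
   = 2.188 × 365 = 799 m/yr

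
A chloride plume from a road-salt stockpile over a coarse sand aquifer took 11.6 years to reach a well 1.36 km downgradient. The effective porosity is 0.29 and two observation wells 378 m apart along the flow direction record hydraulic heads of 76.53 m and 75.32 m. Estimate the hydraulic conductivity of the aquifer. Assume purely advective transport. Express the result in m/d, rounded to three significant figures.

Hydraulic gradient i = (76.53 − 75.32) / 378 = 1.21 / 378 = 0.003201
t = 11.6 years = 4234 d
L = 1.36 km = 1360 m
v = L / t = 1360 / 4234 = 0.3212 m/d
K = v · n / i = 0.3212 × 0.29 / 0.003201 = 29.1 m/d

29.1 m/d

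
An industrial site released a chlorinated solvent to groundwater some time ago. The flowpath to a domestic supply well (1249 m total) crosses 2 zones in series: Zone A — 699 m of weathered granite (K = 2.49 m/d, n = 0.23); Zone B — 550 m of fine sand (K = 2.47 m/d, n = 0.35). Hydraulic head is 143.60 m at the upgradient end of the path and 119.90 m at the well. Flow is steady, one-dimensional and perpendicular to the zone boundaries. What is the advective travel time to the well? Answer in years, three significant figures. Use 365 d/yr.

20.6 years

Total head drop ΔH = 143.60 − 119.90 = 23.70 m
Steady 1-D flow in series ⇒ the Darcy flux q is identical in every zone and the zone head losses add (resistances L/K in series).
Σ(L/K) = 699/2.49 + 550/2.47 = 280.7 + 222.7 = 503.4 d
q = ΔH / Σ(L/K) = 23.70 / 503.4 = 0.04708 m/d (same in every zone)
Zone A: v = q/n = 0.04708/0.23 = 0.2047 m/d → t_A = 699/0.2047 = 3415 d
Zone B: v = q/n = 0.04708/0.35 = 0.1345 m/d → t_B = 550/0.1345 = 4089 d
Total t = 3415 + 4089 = 7504 d
   = 7504 / 365 = 20.6 yr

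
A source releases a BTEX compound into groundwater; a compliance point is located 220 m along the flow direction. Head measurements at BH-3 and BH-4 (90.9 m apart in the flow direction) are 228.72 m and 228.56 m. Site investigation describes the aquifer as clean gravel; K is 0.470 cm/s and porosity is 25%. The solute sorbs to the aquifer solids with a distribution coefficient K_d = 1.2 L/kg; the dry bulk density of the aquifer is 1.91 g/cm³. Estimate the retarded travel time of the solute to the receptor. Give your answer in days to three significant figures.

782 days

Hydraulic gradient i = (228.72 − 228.56) / 90.9 = 0.16 / 90.9 = 0.001760
K = 0.470 cm/s × 864 = 406.1 m/d
q = Ki = 406.1 × 0.001760 = 0.7148 m/d
v_s = q/n_e = 0.7148/0.25 = 2.859 m/d
Retardation R = 1 + ρ_b·K_d/n = 1 + 1.91×1.2/0.25 = 10.17
Contaminant velocity v_c = v/R = 2.859/10.17 = 0.2812 m/d
t = L/v_c = 220/0.2812 = 782.4 d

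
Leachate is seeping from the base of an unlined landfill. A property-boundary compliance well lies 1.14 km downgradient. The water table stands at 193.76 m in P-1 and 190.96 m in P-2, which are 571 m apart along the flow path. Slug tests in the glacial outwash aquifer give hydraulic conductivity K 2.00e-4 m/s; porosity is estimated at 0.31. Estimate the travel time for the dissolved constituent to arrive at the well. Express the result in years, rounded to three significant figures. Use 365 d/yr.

Hydraulic gradient i = (193.76 − 190.96) / 571 = 2.80 / 571 = 0.004904
K = 2.00e-4 m/s × 86400 s/d = 17.28 m/d
q = Ki = 17.28 × 0.004904 = 0.08474 m/d
v_s = q/n_e = 0.08474/0.31 = 0.2733 m/d
L = 1.14 km = 1140 m
t = L / v = 1140 / 0.2733 = 4171 d
   = 4171 / 365 = 11.4 yr

11.4 years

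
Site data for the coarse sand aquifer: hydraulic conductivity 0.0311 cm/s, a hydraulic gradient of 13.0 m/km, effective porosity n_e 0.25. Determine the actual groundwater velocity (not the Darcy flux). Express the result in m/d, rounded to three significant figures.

1.40 m/d

K = 0.0311 cm/s × 864 = 26.87 m/d
Darcy flux q = K·i = 26.87 × 0.013 = 0.3493 m/d
v = Ki/n = 26.87·0.013/0.25 = 1.397 m/d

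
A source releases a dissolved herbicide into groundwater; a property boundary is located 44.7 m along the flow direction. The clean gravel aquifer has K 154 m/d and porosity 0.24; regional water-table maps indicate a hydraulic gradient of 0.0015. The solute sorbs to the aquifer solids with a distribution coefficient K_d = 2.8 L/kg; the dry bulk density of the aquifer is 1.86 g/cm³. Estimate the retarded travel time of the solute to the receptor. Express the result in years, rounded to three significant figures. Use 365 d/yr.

2.89 years

Darcy flux q = K·i = 154 × 0.0015 = 0.2310 m/d
Seepage velocity v = q / n = 0.2310 / 0.24 = 0.9625 m/d
Retardation R = 1 + ρ_b·K_d/n = 1 + 1.86×2.8/0.24 = 22.70
Contaminant velocity v_c = v/R = 0.9625/22.70 = 0.04240 m/d
t = L/v_c = 44.7/0.04240 = 1054 d
   = 1054/365 = 2.89 yr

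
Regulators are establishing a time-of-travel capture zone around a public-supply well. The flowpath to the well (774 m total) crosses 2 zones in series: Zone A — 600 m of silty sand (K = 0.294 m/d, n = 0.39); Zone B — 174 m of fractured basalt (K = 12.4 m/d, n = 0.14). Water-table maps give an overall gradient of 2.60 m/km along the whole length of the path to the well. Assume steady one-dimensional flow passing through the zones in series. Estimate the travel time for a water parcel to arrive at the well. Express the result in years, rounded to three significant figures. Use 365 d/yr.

Continuity: the same q passes through each zone, so ΔH = q·Σ(L_j/K_j) — the zones act as resistances in series.
Σ(L/K) = 600/0.294 + 174/12.4 = 2041 + 14.03 = 2055 d
K_eq = L_total / Σ(L/K) = 774 / 2055 = 0.3767 m/d
q = K_eq · i = 0.3767 × 0.0026 = 9.793e-4 m/d (same in every zone)
Zone A: v = q/n = 9.793e-4/0.39 = 0.002511 m/d → t_A = 600/0.002511 = 238900 d
Zone B: v = q/n = 9.793e-4/0.14 = 0.006995 m/d → t_B = 174/0.006995 = 24870 d
Total t = 238900 + 24870 = 263800 d
   = 263800 / 365 = 723 yr

723 years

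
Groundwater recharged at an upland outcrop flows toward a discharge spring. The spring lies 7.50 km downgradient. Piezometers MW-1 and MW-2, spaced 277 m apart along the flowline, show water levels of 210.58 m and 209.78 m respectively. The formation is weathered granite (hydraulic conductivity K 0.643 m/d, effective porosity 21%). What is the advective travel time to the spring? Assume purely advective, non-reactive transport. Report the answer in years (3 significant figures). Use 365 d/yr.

2320 years

Hydraulic gradient i = (210.58 − 209.78) / 277 = 0.80 / 277 = 0.002888
Specific discharge q = 0.643 × 0.002888 = 0.001857 m/d
Seepage velocity v = q / n = 0.001857 / 0.21 = 0.008843 m/d
L = 7.50 km = 7500 m
t = L / v = 7500 / 0.008843 = 848100 d
   = 848100 / 365 = 2320 yr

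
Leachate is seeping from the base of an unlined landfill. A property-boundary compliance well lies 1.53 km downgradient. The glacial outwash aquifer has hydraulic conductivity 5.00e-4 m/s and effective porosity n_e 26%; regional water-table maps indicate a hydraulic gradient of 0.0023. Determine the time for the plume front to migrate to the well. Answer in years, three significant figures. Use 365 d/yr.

K = 5.00e-4 m/s × 86400 s/d = 43.20 m/d
q = Ki = 43.20 × 0.0023 = 0.09936 m/d
Average linear velocity = 0.09936 / 0.26 = 0.3822 m/d
L = 1.53 km = 1530 m
t = L / v = 1530 / 0.3822 = 4004 d
   = 4004 / 365 = 11.0 yr

11.0 years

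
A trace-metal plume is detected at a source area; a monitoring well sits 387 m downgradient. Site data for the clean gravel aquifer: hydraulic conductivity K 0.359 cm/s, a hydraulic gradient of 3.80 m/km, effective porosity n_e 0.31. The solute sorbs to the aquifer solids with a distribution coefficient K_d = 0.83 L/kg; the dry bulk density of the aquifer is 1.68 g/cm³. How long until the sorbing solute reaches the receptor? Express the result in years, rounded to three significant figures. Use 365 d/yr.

K = 0.359 cm/s × 864 = 310.2 m/d
Darcy flux q = K·i = 310.2 × 0.0038 = 1.179 m/d
v = Ki/n = 310.2·0.0038/0.31 = 3.802 m/d
Retardation R = 1 + ρ_b·K_d/n = 1 + 1.68×0.83/0.31 = 5.498
Contaminant velocity v_c = v/R = 3.802/5.498 = 0.6915 m/d
t = L/v_c = 387/0.6915 = 559.6 d
   = 559.6/365 = 1.53 yr

1.53 years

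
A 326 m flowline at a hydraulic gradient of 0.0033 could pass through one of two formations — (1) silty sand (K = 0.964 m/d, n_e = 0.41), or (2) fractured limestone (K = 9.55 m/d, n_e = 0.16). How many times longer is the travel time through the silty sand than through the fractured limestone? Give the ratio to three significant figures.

Unit 1 (silty sand): v = 0.964×0.0033/0.41 = 0.007759 m/d, t = 326/0.007759 = 42020 d
Unit 2 (fractured limestone): v = 9.55×0.0033/0.16 = 0.1970 m/d, t = 326/0.1970 = 1655 d
t(silty sand) / t(fractured limestone) = 42020/1655 = 25.4

25.4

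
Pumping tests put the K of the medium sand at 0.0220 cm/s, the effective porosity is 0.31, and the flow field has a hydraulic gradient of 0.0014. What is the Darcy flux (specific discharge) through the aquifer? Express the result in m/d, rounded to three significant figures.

0.0266 m/d

K = 0.0220 cm/s × 864 = 19.01 m/d
Specific discharge q = 19.01 × 0.0014 = 0.02661 m/d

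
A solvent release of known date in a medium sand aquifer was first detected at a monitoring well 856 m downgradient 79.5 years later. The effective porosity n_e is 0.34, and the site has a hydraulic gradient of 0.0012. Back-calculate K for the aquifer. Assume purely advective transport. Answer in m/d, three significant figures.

t = 79.5 years = 29020 d
v = L / t = 856 / 29020 = 0.02950 m/d
K = v · n / i = 0.02950 × 0.34 / 0.0012 = 8.36 m/d

8.36 m/d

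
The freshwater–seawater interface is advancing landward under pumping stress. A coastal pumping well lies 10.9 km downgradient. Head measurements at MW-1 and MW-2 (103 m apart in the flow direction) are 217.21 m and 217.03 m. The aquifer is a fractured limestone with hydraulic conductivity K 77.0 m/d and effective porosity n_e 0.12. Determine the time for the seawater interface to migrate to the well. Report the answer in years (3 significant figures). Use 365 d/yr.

Hydraulic gradient i = (217.21 − 217.03) / 103 = 0.18 / 103 = 0.001748
Darcy flux q = K·i = 77.0 × 0.001748 = 0.1346 m/d
Average linear velocity = 0.1346 / 0.12 = 1.121 m/d
L = 10.9 km = 10900 m
t = L / v = 10900 / 1.121 = 9720 d
   = 9720 / 365 = 26.6 yr

26.6 years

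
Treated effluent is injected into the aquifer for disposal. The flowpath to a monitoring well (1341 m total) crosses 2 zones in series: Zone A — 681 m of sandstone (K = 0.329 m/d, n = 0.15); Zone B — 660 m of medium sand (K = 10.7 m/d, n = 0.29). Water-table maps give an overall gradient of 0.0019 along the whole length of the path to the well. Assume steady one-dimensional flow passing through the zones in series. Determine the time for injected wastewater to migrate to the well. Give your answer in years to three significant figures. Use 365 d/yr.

Steady 1-D flow in series ⇒ the Darcy flux q is identical in every zone and the zone head losses add (resistances L/K in series).
Σ(L/K) = 681/0.329 + 660/10.7 = 2070 + 61.68 = 2132 d
K_eq = L_total / Σ(L/K) = 1341 / 2132 = 0.6291 m/d
q = K_eq · i = 0.6291 × 0.0019 = 0.001195 m/d (same in every zone)
Zone A: v = q/n = 0.001195/0.15 = 0.007969 m/d → t_A = 681/0.007969 = 85460 d
Zone B: v = q/n = 0.001195/0.29 = 0.004122 m/d → t_B = 660/0.004122 = 160100 d
Total t = 85460 + 160100 = 245600 d
   = 245600 / 365 = 673 yr

673 years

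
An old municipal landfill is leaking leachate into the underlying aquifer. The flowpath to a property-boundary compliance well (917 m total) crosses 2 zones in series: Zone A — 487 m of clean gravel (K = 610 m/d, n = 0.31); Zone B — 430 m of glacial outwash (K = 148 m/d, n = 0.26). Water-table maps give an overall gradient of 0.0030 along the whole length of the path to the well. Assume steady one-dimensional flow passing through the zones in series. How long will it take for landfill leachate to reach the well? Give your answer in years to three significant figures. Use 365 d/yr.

Steady 1-D flow in series ⇒ the Darcy flux q is identical in every zone and the zone head losses add (resistances L/K in series).
Σ(L/K) = 487/610 + 430/148 = 0.7984 + 2.905 = 3.704 d
K_eq = L_total / Σ(L/K) = 917 / 3.704 = 247.6 m/d
q = K_eq · i = 247.6 × 0.0030 = 0.7428 m/d (same in every zone)
Zone A: v = q/n = 0.7428/0.31 = 2.396 m/d → t_A = 487/2.396 = 203.3 d
Zone B: v = q/n = 0.7428/0.26 = 2.857 m/d → t_B = 430/2.857 = 150.5 d
Total t = 203.3 + 150.5 = 353.8 d
   = 353.8 / 365 = 0.969 yr

0.969 years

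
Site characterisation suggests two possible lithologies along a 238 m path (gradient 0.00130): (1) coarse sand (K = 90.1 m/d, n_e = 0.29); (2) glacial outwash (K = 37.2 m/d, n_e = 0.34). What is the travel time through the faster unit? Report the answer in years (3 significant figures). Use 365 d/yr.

Unit 1 (coarse sand): v = 90.1×0.0013/0.29 = 0.4039 m/d, t = 238/0.4039 = 589.3 d
Unit 2 (glacial outwash): v = 37.2×0.0013/0.34 = 0.1422 m/d, t = 238/0.1422 = 1673 d
Faster: 589.3 d / 365 = 1.61 yr

1.61 years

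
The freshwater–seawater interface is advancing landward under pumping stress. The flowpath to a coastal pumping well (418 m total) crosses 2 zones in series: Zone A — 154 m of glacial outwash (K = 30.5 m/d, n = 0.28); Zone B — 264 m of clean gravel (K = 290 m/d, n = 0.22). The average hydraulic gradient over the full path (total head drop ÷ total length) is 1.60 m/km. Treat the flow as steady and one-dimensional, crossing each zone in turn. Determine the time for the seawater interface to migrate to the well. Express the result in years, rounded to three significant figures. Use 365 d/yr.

2.47 years

Continuity: the same q passes through each zone, so ΔH = q·Σ(L_j/K_j) — the zones act as resistances in series.
Σ(L/K) = 154/30.5 + 264/290 = 5.049 + 0.9103 = 5.960 d
K_eq = L_total / Σ(L/K) = 418 / 5.960 = 70.14 m/d
q = K_eq · i = 70.14 × 0.0016 = 0.1122 m/d (same in every zone)
Zone A: v = q/n = 0.1122/0.28 = 0.4008 m/d → t_A = 154/0.4008 = 384.2 d
Zone B: v = q/n = 0.1122/0.22 = 0.5101 m/d → t_B = 264/0.5101 = 517.5 d
Total t = 384.2 + 517.5 = 901.8 d
   = 901.8 / 365 = 2.47 yr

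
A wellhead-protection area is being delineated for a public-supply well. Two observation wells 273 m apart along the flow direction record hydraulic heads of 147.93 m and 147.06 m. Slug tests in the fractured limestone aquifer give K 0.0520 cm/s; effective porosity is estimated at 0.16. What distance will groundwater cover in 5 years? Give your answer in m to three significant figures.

Hydraulic gradient i = (147.93 − 147.06) / 273 = 0.87 / 273 = 0.003187
K = 0.0520 cm/s × 864 = 44.93 m/d
q = Ki = 44.93 × 0.003187 = 0.1432 m/d
v = Ki/n = 44.93·0.003187/0.16 = 0.8949 m/d
T = 5 yr × 365 = 1825 d
L = v × T = 0.8949 × 1825 = 1633 m

1630 m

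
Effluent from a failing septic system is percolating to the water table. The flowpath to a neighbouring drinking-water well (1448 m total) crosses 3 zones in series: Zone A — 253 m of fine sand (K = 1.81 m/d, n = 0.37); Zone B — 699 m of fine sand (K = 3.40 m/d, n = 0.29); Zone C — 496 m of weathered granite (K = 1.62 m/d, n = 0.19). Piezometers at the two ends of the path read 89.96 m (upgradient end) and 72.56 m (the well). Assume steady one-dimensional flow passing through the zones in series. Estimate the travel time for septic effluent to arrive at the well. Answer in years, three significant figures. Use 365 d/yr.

Total head drop ΔH = 89.96 − 72.56 = 17.40 m
Steady 1-D flow in series ⇒ the Darcy flux q is identical in every zone and the zone head losses add (resistances L/K in series).
Σ(L/K) = 253/1.81 + 699/3.40 + 496/1.62 = 139.8 + 205.6 + 306.2 = 651.5 d
q = ΔH / Σ(L/K) = 17.40 / 651.5 = 0.02671 m/d (same in every zone)
Zone A: v = q/n = 0.02671/0.37 = 0.07218 m/d → t_A = 253/0.07218 = 3505 d
Zone B: v = q/n = 0.02671/0.29 = 0.09209 m/d → t_B = 699/0.09209 = 7590 d
Zone C: v = q/n = 0.02671/0.19 = 0.1406 m/d → t_C = 496/0.1406 = 3529 d
Total t = 3505 + 7590 + 3529 = 14620 d
   = 14620 / 365 = 40.1 yr

40.1 years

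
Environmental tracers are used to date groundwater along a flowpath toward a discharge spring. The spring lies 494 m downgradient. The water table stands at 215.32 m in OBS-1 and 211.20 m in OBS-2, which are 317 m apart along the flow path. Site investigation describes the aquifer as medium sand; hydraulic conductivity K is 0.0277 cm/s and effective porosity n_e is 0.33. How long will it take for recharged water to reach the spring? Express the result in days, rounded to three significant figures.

524 days

Hydraulic gradient i = (215.32 − 211.20) / 317 = 4.12 / 317 = 0.01300
K = 0.0277 cm/s × 864 = 23.93 m/d
Darcy flux q = K·i = 23.93 × 0.01300 = 0.3111 m/d
v_s = q/n_e = 0.3111/0.33 = 0.9426 m/d
t = L / v = 494 / 0.9426 = 524.1 d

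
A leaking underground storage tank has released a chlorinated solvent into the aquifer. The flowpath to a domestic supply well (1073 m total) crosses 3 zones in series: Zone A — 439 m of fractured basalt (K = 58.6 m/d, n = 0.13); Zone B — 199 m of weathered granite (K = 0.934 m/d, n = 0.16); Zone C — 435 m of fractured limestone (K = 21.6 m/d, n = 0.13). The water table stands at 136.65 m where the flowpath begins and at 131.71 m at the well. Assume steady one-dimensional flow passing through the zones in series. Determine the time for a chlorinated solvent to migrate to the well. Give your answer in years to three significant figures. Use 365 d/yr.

Total head drop ΔH = 136.65 − 131.71 = 4.94 m
Continuity: the same q passes through each zone, so ΔH = q·Σ(L_j/K_j) — the zones act as resistances in series.
Σ(L/K) = 439/58.6 + 199/0.934 + 435/21.6 = 7.491 + 213.1 + 20.14 = 240.7 d
q = ΔH / Σ(L/K) = 4.94 / 240.7 = 0.02052 m/d (same in every zone)
Zone A: v = q/n = 0.02052/0.13 = 0.1579 m/d → t_A = 439/0.1579 = 2781 d
Zone B: v = q/n = 0.02052/0.16 = 0.1283 m/d → t_B = 199/0.1283 = 1551 d
Zone C: v = q/n = 0.02052/0.13 = 0.1579 m/d → t_C = 435/0.1579 = 2755 d
Total t = 2781 + 1551 + 2755 = 7087 d
   = 7087 / 365 = 19.4 yr

19.4 years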